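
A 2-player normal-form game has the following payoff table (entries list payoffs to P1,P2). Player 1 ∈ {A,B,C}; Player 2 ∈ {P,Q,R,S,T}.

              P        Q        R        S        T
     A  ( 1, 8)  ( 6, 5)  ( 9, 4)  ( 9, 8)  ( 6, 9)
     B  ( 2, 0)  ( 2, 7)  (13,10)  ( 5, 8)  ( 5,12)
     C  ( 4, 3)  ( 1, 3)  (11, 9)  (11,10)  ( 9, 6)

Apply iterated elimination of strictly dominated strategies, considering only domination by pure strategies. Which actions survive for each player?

P2 drop P (T beats it: A:9>8 B:12>0 C:6>3)
P2 drop Q (S beats it: A:8>5 B:8>7 C:10>3)
P1 drop A (C beats it: R:11>9 S:11>9 T:9>6)
P1→{B,C} P2→{R,S,T}

IESDS → P1:{B,C} P2:{R,S,T}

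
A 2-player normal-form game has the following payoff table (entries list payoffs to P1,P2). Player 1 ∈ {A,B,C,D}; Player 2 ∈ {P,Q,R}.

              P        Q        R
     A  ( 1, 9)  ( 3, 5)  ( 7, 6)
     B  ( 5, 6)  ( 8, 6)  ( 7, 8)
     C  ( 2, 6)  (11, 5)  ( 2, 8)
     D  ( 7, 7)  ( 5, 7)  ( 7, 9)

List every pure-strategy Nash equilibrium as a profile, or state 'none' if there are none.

(A,P): not NE [P1→D gives 7>1]
(A,Q): not NE [P1→C gives 11>3; P2→P gives 9>5]
(A,R): not NE [P2→P gives 9>6]
(B,P): not NE [P1→D gives 7>5; P2→R gives 8>6]
(B,Q): not NE [P1→C gives 11>8; P2→R gives 8>6]
(B,R): NE
(C,P): not NE [P1→D gives 7>2; P2→R gives 8>6]
(C,Q): not NE [P2→R gives 8>5]
(C,R): not NE [P1→D gives 7>2]
(D,P): not NE [P2→R gives 9>7]
(D,Q): not NE [P1→C gives 11>5; P2→R gives 9>7]
(D,R): NE

NE set: (B,R), (D,R)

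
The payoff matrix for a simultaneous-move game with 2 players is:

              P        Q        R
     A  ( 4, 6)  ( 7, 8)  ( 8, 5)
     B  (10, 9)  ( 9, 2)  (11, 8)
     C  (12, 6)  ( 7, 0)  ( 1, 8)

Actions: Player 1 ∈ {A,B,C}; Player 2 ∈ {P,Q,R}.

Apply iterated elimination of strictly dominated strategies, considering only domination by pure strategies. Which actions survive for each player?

Remaining: P1:{B,C} P2:{P,R}

P1 drop A (B beats it: P:10>4 Q:9>7 R:11>8)
P2 drop Q (P beats it: B:9>2 C:6>0)
P1→{B,C} P2→{P,R}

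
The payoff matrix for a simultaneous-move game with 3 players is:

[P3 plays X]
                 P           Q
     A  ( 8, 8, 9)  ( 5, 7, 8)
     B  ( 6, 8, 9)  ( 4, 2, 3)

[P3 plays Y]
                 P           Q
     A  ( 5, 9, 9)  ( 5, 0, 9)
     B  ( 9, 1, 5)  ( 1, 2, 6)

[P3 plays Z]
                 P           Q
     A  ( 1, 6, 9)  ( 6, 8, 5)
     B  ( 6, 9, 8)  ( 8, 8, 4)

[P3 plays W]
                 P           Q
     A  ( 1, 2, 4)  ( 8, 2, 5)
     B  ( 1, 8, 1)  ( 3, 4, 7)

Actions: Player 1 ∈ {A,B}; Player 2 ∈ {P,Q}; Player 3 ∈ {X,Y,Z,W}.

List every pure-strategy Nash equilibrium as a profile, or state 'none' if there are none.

(A,P,X): NE
(A,P,Y): not NE [P1→B gives 9>5]
(A,P,Z): not NE [P1→B gives 6>1; P2→Q gives 8>6]
(A,P,W): not NE [P3→Z gives 9>4]
(A,Q,X): not NE [P2→P gives 8>7; P3→Y gives 9>8]
(A,Q,Y): not NE [P2→P gives 9>0]
(A,Q,Z): not NE [P1→B gives 8>6; P3→Y gives 9>5]
(A,Q,W): not NE [P3→Y gives 9>5]
(B,P,X): not NE [P1→A gives 8>6]
(B,P,Y): not NE [P2→Q gives 2>1; P3→X gives 9>5]
(B,P,Z): not NE [P3→X gives 9>8]
(B,P,W): not NE [P3→X gives 9>1]
(B,Q,X): not NE [P1→A gives 5>4; P2→P gives 8>2; P3→W gives 7>3]
(B,Q,Y): not NE [P1→A gives 5>1; P3→W gives 7>6]
(B,Q,Z): not NE [P2→P gives 9>8; P3→W gives 7>4]
(B,Q,W): not NE [P1→A gives 8>3; P2→P gives 8>4]

Nash profiles: (A,P,X)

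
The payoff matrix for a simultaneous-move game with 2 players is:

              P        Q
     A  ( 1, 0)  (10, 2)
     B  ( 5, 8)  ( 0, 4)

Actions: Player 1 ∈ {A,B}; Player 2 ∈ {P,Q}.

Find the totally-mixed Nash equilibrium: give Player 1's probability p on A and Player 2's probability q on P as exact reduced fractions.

(p,q) = (2/3, 5/7)

P1 indiff ⇒ q·1+(1-q)·10 = q·5+(1-q)·0 ⇒ q(-4) = (1-q)(-10) ⇒ q = 5/7
P2 indiff ⇒ p·0+(1-p)·8 = p·2+(1-p)·4 ⇒ p(-2) = (1-p)(-4) ⇒ p = 2/3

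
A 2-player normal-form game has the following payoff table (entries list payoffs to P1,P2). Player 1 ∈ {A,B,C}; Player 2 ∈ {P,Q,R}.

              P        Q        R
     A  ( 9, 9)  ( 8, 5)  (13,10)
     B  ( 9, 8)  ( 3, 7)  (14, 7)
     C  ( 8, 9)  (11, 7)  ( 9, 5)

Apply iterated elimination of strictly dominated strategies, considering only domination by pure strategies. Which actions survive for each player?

P2 drop Q (P beats it: A:9>5 B:8>7 C:9>7)
P1 drop C (A beats it: P:9>8 R:13>9)
P1→{A,B} P2→{P,R}

Remaining: P1:{A,B} P2:{P,R}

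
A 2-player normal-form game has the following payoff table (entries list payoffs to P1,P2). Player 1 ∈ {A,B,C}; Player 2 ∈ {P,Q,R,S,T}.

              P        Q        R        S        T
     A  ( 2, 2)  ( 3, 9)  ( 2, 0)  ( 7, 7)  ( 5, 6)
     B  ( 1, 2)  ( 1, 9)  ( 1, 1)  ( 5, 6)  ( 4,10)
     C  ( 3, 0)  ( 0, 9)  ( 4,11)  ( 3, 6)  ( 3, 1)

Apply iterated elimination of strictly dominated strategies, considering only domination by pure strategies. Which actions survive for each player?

Survivors P1:{A,C} P2:{Q,R}

P1 drop B (A beats it: P:2>1 Q:3>1 R:2>1 S:7>5 T:5>4)
P2 drop P (Q beats it: A:9>2 C:9>0)
P2 drop S (Q beats it: A:9>7 C:9>6)
P2 drop T (Q beats it: A:9>6 C:9>1)
P1→{A,C} P2→{Q,R}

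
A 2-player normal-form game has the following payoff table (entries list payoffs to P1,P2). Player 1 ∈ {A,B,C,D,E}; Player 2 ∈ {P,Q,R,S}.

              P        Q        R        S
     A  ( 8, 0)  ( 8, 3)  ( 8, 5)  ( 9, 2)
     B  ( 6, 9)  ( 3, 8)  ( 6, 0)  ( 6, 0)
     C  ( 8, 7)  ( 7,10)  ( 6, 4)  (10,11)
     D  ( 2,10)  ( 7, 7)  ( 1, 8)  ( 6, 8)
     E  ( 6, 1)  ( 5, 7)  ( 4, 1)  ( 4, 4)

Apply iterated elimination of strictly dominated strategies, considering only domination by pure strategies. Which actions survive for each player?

P1 drop B (A beats it: P:8>6 Q:8>3 R:8>6 S:9>6)
P1 drop D (A beats it: P:8>2 Q:8>7 R:8>1 S:9>6)
P1 drop E (A beats it: P:8>6 Q:8>5 R:8>4 S:9>4)
P2 drop P (Q beats it: A:3>0 C:10>7)
P1→{A,C} P2→{Q,R,S}

Remaining: P1:{A,C} P2:{Q,R,S}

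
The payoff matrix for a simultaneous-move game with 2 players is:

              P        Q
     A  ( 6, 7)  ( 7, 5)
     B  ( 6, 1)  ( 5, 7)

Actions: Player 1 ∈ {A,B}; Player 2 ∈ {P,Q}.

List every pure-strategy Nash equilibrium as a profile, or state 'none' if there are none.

(A,P): NE
(A,Q): not NE [P2→P gives 7>5]
(B,P): not NE [P2→Q gives 7>1]
(B,Q): not NE [P1→A gives 7>5]

NE set: (A,P)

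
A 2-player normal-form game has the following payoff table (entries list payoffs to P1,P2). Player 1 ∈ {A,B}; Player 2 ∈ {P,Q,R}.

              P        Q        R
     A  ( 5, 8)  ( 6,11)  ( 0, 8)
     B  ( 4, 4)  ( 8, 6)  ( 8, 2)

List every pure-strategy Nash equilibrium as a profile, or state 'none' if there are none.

(A,P): not NE [P2→Q gives 11>8]
(A,Q): not NE [P1→B gives 8>6]
(A,R): not NE [P1→B gives 8>0; P2→Q gives 11>8]
(B,P): not NE [P1→A gives 5>4; P2→Q gives 6>4]
(B,Q): NE
(B,R): not NE [P2→Q gives 6>2]

NE set: (B,Q)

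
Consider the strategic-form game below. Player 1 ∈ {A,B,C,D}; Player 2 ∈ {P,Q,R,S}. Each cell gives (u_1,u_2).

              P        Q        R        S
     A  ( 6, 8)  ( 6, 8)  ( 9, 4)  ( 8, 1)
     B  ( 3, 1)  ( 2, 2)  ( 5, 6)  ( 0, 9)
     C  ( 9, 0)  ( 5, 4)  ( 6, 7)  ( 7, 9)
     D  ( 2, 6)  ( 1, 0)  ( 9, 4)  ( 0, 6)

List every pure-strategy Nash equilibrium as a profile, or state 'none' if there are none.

(A,P): not NE [P1→C gives 9>6]
(A,Q): NE
(A,R): not NE [P2→Q gives 8>4]
(A,S): not NE [P2→Q gives 8>1]
(B,P): not NE [P1→C gives 9>3; P2→S gives 9>1]
(B,Q): not NE [P1→A gives 6>2; P2→S gives 9>2]
(B,R): not NE [P1→D gives 9>5; P2→S gives 9>6]
(B,S): not NE [P1→A gives 8>0]
(C,P): not NE [P2→S gives 9>0]
(C,Q): not NE [P1→A gives 6>5; P2→S gives 9>4]
(C,R): not NE [P1→D gives 9>6; P2→S gives 9>7]
(C,S): not NE [P1→A gives 8>7]
(D,P): not NE [P1→C gives 9>2]
(D,Q): not NE [P1→A gives 6>1; P2→S gives 6>0]
(D,R): not NE [P2→S gives 6>4]
(D,S): not NE [P1→A gives 8>0]

Nash profiles: (A,Q)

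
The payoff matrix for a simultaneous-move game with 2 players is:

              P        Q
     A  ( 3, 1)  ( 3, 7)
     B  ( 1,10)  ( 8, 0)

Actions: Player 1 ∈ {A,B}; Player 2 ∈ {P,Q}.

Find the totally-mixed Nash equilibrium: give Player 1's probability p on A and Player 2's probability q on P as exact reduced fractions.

P1 indiff ⇒ q·3+(1-q)·3 = q·1+(1-q)·8 ⇒ q(2) = (1-q)(5) ⇒ q = 5/7
P2 indiff ⇒ p·1+(1-p)·10 = p·7+(1-p)·0 ⇒ p(-6) = (1-p)(-10) ⇒ p = 5/8

P1 mixes 5/8 on A; P2 mixes 5/7 on P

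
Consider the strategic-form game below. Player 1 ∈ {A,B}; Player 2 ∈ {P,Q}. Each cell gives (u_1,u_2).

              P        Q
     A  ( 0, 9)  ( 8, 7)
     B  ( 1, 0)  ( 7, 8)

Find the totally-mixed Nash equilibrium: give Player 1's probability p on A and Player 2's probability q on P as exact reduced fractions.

(p,q) = (4/5, 1/2)

P1 indiff ⇒ q·0+(1-q)·8 = q·1+(1-q)·7 ⇒ q(-1) = (1-q)(-1) ⇒ q = 1/2
P2 indiff ⇒ p·9+(1-p)·0 = p·7+(1-p)·8 ⇒ p(2) = (1-p)(8) ⇒ p = 4/5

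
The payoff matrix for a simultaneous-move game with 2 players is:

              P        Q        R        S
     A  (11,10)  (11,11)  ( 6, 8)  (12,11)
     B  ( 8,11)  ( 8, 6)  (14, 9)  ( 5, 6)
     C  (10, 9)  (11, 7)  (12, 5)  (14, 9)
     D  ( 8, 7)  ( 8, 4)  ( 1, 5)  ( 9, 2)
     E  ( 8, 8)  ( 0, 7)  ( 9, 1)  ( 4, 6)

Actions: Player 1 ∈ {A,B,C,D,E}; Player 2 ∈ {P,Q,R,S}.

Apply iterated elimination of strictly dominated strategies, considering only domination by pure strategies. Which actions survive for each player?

P1 drop D (A beats it: P:11>8 Q:11>8 R:6>1 S:12>9)
P1 drop E (C beats it: P:10>8 Q:11>0 R:12>9 S:14>4)
P2 drop R (P beats it: A:10>8 B:11>9 C:9>5)
P1 drop B (A beats it: P:11>8 Q:11>8 S:12>5)
P1→{A,C} P2→{P,Q,S}

Survivors P1:{A,C} P2:{P,Q,S}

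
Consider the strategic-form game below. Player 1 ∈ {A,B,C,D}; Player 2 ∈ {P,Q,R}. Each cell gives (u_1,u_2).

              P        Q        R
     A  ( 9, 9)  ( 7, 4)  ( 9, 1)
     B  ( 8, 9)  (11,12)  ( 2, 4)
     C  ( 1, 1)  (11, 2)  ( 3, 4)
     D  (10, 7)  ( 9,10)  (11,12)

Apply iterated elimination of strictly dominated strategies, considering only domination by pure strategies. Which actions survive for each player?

P1 drop A (D beats it: P:10>9 Q:9>7 R:11>9)
P2 drop P (Q beats it: B:12>9 C:2>1 D:10>7)
P1→{B,C,D} P2→{Q,R}

Survivors P1:{B,C,D} P2:{Q,R}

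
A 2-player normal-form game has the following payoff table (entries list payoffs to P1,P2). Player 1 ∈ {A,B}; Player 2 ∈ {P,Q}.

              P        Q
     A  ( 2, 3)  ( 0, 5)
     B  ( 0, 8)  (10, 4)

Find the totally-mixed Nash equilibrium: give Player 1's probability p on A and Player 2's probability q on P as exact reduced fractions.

P1 indiff ⇒ q·2+(1-q)·0 = q·0+(1-q)·10 ⇒ q(2) = (1-q)(10) ⇒ q = 5/6
P2 indiff ⇒ p·3+(1-p)·8 = p·5+(1-p)·4 ⇒ p(-2) = (1-p)(-4) ⇒ p = 2/3

P1 mixes 2/3 on A; P2 mixes 5/6 on P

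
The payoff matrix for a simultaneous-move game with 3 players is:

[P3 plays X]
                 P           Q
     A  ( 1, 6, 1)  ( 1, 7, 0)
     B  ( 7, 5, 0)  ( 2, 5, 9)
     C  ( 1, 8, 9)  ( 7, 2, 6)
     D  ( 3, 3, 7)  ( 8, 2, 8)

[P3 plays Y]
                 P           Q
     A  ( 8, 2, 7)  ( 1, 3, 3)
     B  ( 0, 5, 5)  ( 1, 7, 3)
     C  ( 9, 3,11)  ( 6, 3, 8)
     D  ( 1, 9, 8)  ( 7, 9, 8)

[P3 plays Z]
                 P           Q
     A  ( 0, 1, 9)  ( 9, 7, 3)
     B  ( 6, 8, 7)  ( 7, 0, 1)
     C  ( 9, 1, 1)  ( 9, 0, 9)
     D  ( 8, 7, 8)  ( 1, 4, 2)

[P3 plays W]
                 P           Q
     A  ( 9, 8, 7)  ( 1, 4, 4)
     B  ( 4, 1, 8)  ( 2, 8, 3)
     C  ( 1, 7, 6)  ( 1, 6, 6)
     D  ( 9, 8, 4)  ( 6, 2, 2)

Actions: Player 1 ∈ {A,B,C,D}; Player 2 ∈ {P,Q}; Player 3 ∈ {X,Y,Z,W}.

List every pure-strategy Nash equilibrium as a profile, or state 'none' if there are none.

NE set: (C,P,Y), (D,Q,Y)

(A,P,X): not NE [P1→B gives 7>1; P2→Q gives 7>6; P3→Z gives 9>1]
(A,P,Y): not NE [P1→C gives 9>8; P2→Q gives 3>2; P3→Z gives 9>7]
(A,P,Z): not NE [P1→C gives 9>0; P2→Q gives 7>1]
(A,P,W): not NE [P3→Z gives 9>7]
(A,Q,X): not NE [P1→D gives 8>1; P3→W gives 4>0]
(A,Q,Y): not NE [P1→D gives 7>1; P3→W gives 4>3]
(A,Q,Z): not NE [P3→W gives 4>3]
(A,Q,W): not NE [P1→D gives 6>1; P2→P gives 8>4]
(B,P,X): not NE [P3→W gives 8>0]
(B,P,Y): not NE [P1→C gives 9>0; P2→Q gives 7>5; P3→W gives 8>5]
(B,P,Z): not NE [P1→C gives 9>6; P3→W gives 8>7]
(B,P,W): not NE [P1→D gives 9>4; P2→Q gives 8>1]
(B,Q,X): not NE [P1→D gives 8>2]
(B,Q,Y): not NE [P1→D gives 7>1; P3→X gives 9>3]
(B,Q,Z): not NE [P1→C gives 9>7; P2→P gives 8>0; P3→X gives 9>1]
(B,Q,W): not NE [P1→D gives 6>2; P3→X gives 9>3]
(C,P,X): not NE [P1→B gives 7>1; P3→Y gives 11>9]
(C,P,Y): NE
(C,P,Z): not NE [P3→Y gives 11>1]
(C,P,W): not NE [P1→D gives 9>1; P3→Y gives 11>6]
(C,Q,X): not NE [P1→D gives 8>7; P2→P gives 8>2; P3→Z gives 9>6]
(C,Q,Y): not NE [P1→D gives 7>6; P3→Z gives 9>8]
(C,Q,Z): not NE [P2→P gives 1>0]
(C,Q,W): not NE [P1→D gives 6>1; P2→P gives 7>6; P3→Z gives 9>6]
(D,P,X): not NE [P1→B gives 7>3; P3→Z gives 8>7]
(D,P,Y): not NE [P1→C gives 9>1]
(D,P,Z): not NE [P1→C gives 9>8]
(D,P,W): not NE [P3→Z gives 8>4]
(D,Q,X): not NE [P2→P gives 3>2]
(D,Q,Y): NE
(D,Q,Z): not NE [P1→C gives 9>1; P2→P gives 7>4; P3→Y gives 8>2]
(D,Q,W): not NE [P2→P gives 8>2; P3→Y gives 8>2]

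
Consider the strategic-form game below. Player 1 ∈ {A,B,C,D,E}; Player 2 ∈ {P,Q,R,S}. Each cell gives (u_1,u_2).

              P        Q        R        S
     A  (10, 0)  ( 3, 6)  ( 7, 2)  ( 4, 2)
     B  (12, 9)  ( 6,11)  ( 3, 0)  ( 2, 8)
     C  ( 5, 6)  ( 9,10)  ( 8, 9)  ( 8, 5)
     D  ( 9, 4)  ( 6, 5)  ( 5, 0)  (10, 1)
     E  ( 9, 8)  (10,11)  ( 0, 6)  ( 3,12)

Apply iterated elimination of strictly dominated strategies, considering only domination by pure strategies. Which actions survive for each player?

P2 drop P (Q beats it: A:6>0 B:11>9 C:10>6 D:5>4 E:11>8)
P1 drop A (C beats it: Q:9>3 R:8>7 S:8>4)
P1 drop B (C beats it: Q:9>6 R:8>3 S:8>2)
P2 drop R (Q beats it: C:10>9 D:5>0 E:11>6)
P1→{C,D,E} P2→{Q,S}

Remaining: P1:{C,D,E} P2:{Q,S}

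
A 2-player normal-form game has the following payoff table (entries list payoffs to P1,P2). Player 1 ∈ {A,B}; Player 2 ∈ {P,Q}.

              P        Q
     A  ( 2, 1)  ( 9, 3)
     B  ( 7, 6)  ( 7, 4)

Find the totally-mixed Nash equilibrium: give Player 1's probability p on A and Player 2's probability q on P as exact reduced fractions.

P1 indiff ⇒ q·2+(1-q)·9 = q·7+(1-q)·7 ⇒ q(-5) = (1-q)(-2) ⇒ q = 2/7
P2 indiff ⇒ p·1+(1-p)·6 = p·3+(1-p)·4 ⇒ p(-2) = (1-p)(-2) ⇒ p = 1/2

p=1/2, q=2/7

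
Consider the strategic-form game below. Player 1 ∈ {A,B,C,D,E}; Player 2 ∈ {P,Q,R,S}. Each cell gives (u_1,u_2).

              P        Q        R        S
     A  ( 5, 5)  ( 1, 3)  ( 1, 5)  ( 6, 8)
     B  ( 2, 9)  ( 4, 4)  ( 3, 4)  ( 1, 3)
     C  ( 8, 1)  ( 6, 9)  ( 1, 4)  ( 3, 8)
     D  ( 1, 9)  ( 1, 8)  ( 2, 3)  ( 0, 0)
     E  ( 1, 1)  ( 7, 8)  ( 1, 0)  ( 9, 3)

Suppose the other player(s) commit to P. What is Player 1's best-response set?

u_1(A vs P) = 5
u_1(B vs P) = 2
u_1(C vs P) = 8
u_1(D vs P) = 1
u_1(E vs P) = 1
max payoff 8 at {C}

BR_1 = {C}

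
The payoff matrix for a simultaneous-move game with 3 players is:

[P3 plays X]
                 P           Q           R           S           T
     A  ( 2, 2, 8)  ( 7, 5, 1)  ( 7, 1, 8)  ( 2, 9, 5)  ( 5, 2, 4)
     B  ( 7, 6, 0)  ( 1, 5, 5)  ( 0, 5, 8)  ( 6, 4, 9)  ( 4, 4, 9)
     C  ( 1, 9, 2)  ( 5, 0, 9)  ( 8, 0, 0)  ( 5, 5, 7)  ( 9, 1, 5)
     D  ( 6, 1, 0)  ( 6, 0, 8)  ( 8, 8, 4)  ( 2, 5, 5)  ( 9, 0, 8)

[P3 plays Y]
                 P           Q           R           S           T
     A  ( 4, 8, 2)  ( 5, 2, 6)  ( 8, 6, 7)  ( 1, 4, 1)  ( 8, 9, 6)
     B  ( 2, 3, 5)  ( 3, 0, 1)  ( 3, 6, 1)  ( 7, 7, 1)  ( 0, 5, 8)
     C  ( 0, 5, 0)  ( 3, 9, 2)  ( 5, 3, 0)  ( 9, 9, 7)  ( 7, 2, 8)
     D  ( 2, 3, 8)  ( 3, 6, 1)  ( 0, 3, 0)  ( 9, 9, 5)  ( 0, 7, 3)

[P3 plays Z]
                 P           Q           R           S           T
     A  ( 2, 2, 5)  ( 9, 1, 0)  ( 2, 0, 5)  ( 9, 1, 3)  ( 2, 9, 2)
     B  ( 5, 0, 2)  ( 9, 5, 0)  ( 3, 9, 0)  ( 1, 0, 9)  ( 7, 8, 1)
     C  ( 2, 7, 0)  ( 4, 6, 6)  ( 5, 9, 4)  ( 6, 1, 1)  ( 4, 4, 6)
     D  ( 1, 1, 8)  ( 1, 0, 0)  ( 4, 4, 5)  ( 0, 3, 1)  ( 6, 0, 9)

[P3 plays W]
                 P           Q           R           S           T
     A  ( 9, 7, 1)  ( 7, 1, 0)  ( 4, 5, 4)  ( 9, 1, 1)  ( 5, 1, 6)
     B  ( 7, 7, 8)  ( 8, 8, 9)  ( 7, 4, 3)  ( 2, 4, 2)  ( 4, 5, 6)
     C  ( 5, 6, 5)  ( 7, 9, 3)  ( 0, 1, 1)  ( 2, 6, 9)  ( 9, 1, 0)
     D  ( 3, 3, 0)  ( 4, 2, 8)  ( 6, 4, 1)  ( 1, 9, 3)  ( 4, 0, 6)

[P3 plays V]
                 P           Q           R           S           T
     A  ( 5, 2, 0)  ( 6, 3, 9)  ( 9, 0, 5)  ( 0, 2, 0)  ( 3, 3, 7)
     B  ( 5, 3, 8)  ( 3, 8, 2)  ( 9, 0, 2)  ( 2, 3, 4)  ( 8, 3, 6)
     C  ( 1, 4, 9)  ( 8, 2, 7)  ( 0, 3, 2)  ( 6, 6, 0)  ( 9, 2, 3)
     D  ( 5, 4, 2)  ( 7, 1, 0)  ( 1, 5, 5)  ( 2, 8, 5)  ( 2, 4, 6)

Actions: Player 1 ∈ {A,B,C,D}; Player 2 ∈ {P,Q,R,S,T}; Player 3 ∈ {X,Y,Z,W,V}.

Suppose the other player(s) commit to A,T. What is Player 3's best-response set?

u_3(X vs A,T) = 4
u_3(Y vs A,T) = 6
u_3(Z vs A,T) = 2
u_3(W vs A,T) = 6
u_3(V vs A,T) = 7
max payoff 7 at {V}

P3 best: {V}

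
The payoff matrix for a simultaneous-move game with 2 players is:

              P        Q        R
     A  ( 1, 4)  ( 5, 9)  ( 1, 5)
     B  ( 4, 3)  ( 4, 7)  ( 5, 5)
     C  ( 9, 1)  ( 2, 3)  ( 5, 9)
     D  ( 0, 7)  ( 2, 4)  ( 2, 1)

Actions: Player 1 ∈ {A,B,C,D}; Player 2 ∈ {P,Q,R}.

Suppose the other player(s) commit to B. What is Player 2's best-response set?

P2 best: {Q}

u_2(P vs B) = 3
u_2(Q vs B) = 7
u_2(R vs B) = 5
max payoff 7 at {Q}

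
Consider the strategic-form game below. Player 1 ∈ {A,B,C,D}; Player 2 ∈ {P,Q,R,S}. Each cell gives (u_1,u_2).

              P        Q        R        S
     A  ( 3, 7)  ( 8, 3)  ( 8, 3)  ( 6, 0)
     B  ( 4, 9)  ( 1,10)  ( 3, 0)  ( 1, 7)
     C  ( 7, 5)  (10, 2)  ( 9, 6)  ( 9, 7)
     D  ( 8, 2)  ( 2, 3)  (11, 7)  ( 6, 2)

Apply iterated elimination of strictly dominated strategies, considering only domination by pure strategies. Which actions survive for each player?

P1 drop A (C beats it: P:7>3 Q:10>8 R:9>8 S:9>6)
P1 drop B (C beats it: P:7>4 Q:10>1 R:9>3 S:9>1)
P2 drop P (R beats it: C:6>5 D:7>2)
P2 drop Q (R beats it: C:6>2 D:7>3)
P1→{C,D} P2→{R,S}

IESDS → P1:{C,D} P2:{R,S}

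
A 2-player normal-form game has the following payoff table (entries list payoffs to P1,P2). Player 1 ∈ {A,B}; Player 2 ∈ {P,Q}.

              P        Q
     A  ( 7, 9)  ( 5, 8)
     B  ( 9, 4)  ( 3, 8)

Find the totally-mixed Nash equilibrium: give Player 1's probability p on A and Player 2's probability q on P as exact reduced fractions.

P1 indiff ⇒ q·7+(1-q)·5 = q·9+(1-q)·3 ⇒ q(-2) = (1-q)(-2) ⇒ q = 1/2
P2 indiff ⇒ p·9+(1-p)·4 = p·8+(1-p)·8 ⇒ p(1) = (1-p)(4) ⇒ p = 4/5

p=4/5, q=1/2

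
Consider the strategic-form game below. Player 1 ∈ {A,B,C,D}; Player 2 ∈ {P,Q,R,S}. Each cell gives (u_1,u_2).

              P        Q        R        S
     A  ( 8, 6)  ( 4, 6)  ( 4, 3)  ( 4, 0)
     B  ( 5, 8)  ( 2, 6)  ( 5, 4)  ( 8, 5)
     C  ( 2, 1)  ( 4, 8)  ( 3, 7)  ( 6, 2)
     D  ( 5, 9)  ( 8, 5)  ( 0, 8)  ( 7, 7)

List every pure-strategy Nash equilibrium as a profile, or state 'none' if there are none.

(A,P): NE
(A,Q): not NE [P1→D gives 8>4]
(A,R): not NE [P1→B gives 5>4; P2→Q gives 6>3]
(A,S): not NE [P1→B gives 8>4; P2→Q gives 6>0]
(B,P): not NE [P1→A gives 8>5]
(B,Q): not NE [P1→D gives 8>2; P2→P gives 8>6]
(B,R): not NE [P2→P gives 8>4]
(B,S): not NE [P2→P gives 8>5]
(C,P): not NE [P1→A gives 8>2; P2→Q gives 8>1]
(C,Q): not NE [P1→D gives 8>4]
(C,R): not NE [P1→B gives 5>3; P2→Q gives 8>7]
(C,S): not NE [P1→B gives 8>6; P2→Q gives 8>2]
(D,P): not NE [P1→A gives 8>5]
(D,Q): not NE [P2→P gives 9>5]
(D,R): not NE [P1→B gives 5>0; P2→P gives 9>8]
(D,S): not NE [P1→B gives 8>7; P2→P gives 9>7]

Nash profiles: (A,P)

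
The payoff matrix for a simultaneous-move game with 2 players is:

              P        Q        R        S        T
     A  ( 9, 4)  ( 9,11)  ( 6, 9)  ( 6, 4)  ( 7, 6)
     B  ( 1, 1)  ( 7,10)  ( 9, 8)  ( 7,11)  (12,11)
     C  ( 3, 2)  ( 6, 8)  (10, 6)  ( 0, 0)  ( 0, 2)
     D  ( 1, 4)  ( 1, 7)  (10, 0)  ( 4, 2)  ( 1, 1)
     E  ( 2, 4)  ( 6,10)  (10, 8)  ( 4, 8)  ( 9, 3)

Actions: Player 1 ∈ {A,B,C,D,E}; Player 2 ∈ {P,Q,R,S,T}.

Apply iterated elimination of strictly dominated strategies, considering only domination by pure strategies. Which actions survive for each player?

P2 drop P (Q beats it: A:11>4 B:10>1 C:8>2 D:7>4 E:10>4)
P2 drop R (Q beats it: A:11>9 B:10>8 C:8>6 D:7>0 E:10>8)
P1 drop C (A beats it: Q:9>6 S:6>0 T:7>0)
P1 drop D (A beats it: Q:9>1 S:6>4 T:7>1)
P1 drop E (B beats it: Q:7>6 S:7>4 T:12>9)
P1→{A,B} P2→{Q,S,T}

Survivors P1:{A,B} P2:{Q,S,T}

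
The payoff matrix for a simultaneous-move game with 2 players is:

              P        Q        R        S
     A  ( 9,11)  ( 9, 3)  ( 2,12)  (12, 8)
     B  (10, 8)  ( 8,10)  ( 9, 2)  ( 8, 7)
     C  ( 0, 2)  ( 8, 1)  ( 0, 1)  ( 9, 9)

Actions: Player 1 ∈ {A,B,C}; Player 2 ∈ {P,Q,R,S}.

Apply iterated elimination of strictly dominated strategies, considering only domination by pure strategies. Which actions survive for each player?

Survivors P1:{A,B} P2:{P,Q,R}

P1 drop C (A beats it: P:9>0 Q:9>8 R:2>0 S:12>9)
P2 drop S (P beats it: A:11>8 B:8>7)
P1→{A,B} P2→{P,Q,R}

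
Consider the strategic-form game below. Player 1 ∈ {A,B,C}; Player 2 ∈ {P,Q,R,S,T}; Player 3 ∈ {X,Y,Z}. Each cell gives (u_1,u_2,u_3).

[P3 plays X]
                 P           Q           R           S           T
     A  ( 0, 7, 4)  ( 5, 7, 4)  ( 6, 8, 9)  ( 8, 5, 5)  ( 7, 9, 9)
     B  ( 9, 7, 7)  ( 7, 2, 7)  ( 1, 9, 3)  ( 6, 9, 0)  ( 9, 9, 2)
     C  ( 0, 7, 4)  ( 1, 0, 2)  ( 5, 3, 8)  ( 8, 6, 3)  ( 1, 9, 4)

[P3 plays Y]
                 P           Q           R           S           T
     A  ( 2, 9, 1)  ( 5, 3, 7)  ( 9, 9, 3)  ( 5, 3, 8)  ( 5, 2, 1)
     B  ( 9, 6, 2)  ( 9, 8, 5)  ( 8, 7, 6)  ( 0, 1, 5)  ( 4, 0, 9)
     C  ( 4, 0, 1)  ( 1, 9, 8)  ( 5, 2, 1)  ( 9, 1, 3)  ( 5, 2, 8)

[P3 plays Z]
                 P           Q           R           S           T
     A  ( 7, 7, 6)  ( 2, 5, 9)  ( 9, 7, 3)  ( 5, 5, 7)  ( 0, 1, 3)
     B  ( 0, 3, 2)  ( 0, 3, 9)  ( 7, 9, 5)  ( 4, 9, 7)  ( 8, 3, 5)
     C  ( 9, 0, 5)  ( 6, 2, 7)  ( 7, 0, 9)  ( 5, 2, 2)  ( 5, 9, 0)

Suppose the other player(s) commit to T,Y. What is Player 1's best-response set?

P1 best: {A,C}

u_1(A vs T,Y) = 5
u_1(B vs T,Y) = 4
u_1(C vs T,Y) = 5
max payoff 5 at {A,C}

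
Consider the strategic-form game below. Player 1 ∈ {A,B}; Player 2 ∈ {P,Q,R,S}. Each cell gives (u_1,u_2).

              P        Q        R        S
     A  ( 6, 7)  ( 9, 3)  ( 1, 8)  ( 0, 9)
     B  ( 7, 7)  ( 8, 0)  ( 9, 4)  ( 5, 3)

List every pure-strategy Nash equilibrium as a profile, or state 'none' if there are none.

(A,P): not NE [P1→B gives 7>6; P2→S gives 9>7]
(A,Q): not NE [P2→S gives 9>3]
(A,R): not NE [P1→B gives 9>1; P2→S gives 9>8]
(A,S): not NE [P1→B gives 5>0]
(B,P): NE
(B,Q): not NE [P1→A gives 9>8; P2→P gives 7>0]
(B,R): not NE [P2→P gives 7>4]
(B,S): not NE [P2→P gives 7>3]

PSNE = {(B,P)}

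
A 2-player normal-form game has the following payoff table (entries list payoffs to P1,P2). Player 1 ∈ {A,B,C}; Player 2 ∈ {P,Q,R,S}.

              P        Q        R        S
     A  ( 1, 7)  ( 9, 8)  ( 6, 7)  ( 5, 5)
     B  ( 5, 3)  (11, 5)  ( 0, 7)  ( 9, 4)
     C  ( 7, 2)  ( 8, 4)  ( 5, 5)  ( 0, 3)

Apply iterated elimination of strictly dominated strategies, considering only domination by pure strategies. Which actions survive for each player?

P2 drop P (Q beats it: A:8>7 B:5>3 C:4>2)
P1 drop C (A beats it: Q:9>8 R:6>5 S:5>0)
P2 drop S (Q beats it: A:8>5 B:5>4)
P1→{A,B} P2→{Q,R}

Remaining: P1:{A,B} P2:{Q,R}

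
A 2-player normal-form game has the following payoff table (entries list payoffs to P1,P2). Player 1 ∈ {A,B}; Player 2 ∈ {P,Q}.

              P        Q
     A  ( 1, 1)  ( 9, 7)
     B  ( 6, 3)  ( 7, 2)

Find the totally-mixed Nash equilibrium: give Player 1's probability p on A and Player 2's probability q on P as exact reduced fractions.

P1 indiff ⇒ q·1+(1-q)·9 = q·6+(1-q)·7 ⇒ q(-5) = (1-q)(-2) ⇒ q = 2/7
P2 indiff ⇒ p·1+(1-p)·3 = p·7+(1-p)·2 ⇒ p(-6) = (1-p)(-1) ⇒ p = 1/7

P1 mixes 1/7 on A; P2 mixes 2/7 on P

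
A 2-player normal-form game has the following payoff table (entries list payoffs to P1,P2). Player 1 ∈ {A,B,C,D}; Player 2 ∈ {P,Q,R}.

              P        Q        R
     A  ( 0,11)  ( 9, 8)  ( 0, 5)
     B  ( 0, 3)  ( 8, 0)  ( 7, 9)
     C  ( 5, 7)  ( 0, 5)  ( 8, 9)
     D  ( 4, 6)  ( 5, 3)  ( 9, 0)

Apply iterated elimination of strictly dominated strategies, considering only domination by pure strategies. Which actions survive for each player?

Remaining: P1:{C,D} P2:{P,R}

P2 drop Q (P beats it: A:11>8 B:3>0 C:7>5 D:6>3)
P1 drop A (C beats it: P:5>0 R:8>0)
P1 drop B (C beats it: P:5>0 R:8>7)
P1→{C,D} P2→{P,R}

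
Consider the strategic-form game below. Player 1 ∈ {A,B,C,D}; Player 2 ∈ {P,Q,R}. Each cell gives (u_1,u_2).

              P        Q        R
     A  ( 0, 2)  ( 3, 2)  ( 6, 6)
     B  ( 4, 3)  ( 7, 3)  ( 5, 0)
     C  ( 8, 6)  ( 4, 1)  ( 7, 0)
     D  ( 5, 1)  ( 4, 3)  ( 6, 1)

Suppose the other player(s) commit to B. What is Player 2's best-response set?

u_2(P vs B) = 3
u_2(Q vs B) = 3
u_2(R vs B) = 0
max payoff 3 at {P,Q}

P2 best: {P,Q}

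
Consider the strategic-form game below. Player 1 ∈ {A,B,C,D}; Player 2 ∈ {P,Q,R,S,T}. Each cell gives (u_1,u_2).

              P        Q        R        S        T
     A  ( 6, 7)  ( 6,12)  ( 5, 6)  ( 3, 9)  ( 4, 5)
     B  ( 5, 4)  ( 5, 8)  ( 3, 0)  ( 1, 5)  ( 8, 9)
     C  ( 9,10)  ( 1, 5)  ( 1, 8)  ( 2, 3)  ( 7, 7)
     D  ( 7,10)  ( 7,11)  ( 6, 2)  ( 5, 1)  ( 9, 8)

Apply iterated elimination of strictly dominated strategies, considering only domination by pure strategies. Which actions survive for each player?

P1 drop A (D beats it: P:7>6 Q:7>6 R:6>5 S:5>3 T:9>4)
P1 drop B (D beats it: P:7>5 Q:7>5 R:6>3 S:5>1 T:9>8)
P2 drop R (P beats it: C:10>8 D:10>2)
P2 drop S (P beats it: C:10>3 D:10>1)
P2 drop T (P beats it: C:10>7 D:10>8)
P1→{C,D} P2→{P,Q}

IESDS → P1:{C,D} P2:{P,Q}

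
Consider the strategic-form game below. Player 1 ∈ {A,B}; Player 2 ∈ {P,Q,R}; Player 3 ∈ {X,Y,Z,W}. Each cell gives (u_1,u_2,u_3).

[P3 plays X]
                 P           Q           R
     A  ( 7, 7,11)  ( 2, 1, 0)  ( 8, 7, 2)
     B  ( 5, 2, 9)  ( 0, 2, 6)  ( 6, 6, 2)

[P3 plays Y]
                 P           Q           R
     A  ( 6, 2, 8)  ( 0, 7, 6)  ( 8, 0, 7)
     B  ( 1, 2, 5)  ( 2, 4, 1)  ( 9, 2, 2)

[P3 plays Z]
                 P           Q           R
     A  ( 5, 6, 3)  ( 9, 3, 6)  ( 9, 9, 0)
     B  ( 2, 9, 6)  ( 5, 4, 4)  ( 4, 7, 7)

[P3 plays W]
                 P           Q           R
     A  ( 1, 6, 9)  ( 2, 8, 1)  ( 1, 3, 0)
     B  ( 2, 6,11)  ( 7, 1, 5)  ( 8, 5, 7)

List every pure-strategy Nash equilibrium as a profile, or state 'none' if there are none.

Nash profiles: (A,P,X), (B,P,W)

(A,P,X): NE
(A,P,Y): not NE [P2→Q gives 7>2; P3→X gives 11>8]
(A,P,Z): not NE [P2→R gives 9>6; P3→X gives 11>3]
(A,P,W): not NE [P1→B gives 2>1; P2→Q gives 8>6; P3→X gives 11>9]
(A,Q,X): not NE [P2→R gives 7>1; P3→Z gives 6>0]
(A,Q,Y): not NE [P1→B gives 2>0]
(A,Q,Z): not NE [P2→R gives 9>3]
(A,Q,W): not NE [P1→B gives 7>2; P3→Z gives 6>1]
(A,R,X): not NE [P3→Y gives 7>2]
(A,R,Y): not NE [P1→B gives 9>8; P2→Q gives 7>0]
(A,R,Z): not NE [P3→Y gives 7>0]
(A,R,W): not NE [P1→B gives 8>1; P2→Q gives 8>3; P3→Y gives 7>0]
(B,P,X): not NE [P1→A gives 7>5; P2→R gives 6>2; P3→W gives 11>9]
(B,P,Y): not NE [P1→A gives 6>1; P2→Q gives 4>2; P3→W gives 11>5]
(B,P,Z): not NE [P1→A gives 5>2; P3→W gives 11>6]
(B,P,W): NE
(B,Q,X): not NE [P1→A gives 2>0; P2→R gives 6>2]
(B,Q,Y): not NE [P3→X gives 6>1]
(B,Q,Z): not NE [P1→A gives 9>5; P2→P gives 9>4; P3→X gives 6>4]
(B,Q,W): not NE [P2→P gives 6>1; P3→X gives 6>5]
(B,R,X): not NE [P1→A gives 8>6; P3→W gives 7>2]
(B,R,Y): not NE [P2→Q gives 4>2; P3→W gives 7>2]
(B,R,Z): not NE [P1→A gives 9>4; P2→P gives 9>7]
(B,R,W): not NE [P2→P gives 6>5]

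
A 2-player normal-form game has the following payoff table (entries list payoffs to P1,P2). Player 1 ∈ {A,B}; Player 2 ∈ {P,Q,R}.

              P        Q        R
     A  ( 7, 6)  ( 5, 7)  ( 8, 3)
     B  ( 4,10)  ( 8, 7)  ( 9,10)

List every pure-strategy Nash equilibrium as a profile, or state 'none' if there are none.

(A,P): not NE [P2→Q gives 7>6]
(A,Q): not NE [P1→B gives 8>5]
(A,R): not NE [P1→B gives 9>8; P2→Q gives 7>3]
(B,P): not NE [P1→A gives 7>4]
(B,Q): not NE [P2→R gives 10>7]
(B,R): NE

Nash profiles: (B,R)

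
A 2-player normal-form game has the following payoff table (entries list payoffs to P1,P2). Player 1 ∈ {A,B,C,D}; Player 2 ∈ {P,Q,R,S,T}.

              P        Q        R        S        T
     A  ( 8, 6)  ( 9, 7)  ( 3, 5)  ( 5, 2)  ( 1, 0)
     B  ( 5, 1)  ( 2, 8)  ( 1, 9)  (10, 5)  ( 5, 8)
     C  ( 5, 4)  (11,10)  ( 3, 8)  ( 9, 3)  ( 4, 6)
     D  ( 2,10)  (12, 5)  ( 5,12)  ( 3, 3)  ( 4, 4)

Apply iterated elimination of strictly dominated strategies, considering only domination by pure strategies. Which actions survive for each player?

P2 drop S (Q beats it: A:7>2 B:8>5 C:10>3 D:5>3)
P2 drop T (R beats it: A:5>0 B:9>8 C:8>6 D:12>4)
P1 drop B (A beats it: P:8>5 Q:9>2 R:3>1)
P1→{A,C,D} P2→{P,Q,R}

IESDS → P1:{A,C,D} P2:{P,Q,R}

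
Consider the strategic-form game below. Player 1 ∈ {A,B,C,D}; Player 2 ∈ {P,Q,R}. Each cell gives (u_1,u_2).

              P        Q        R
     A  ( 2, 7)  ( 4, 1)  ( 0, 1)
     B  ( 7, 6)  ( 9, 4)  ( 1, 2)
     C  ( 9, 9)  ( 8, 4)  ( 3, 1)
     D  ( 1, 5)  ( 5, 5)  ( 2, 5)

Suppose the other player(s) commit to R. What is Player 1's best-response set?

argmax u_1 = {C}

u_1(A vs R) = 0
u_1(B vs R) = 1
u_1(C vs R) = 3
u_1(D vs R) = 2
max payoff 3 at {C}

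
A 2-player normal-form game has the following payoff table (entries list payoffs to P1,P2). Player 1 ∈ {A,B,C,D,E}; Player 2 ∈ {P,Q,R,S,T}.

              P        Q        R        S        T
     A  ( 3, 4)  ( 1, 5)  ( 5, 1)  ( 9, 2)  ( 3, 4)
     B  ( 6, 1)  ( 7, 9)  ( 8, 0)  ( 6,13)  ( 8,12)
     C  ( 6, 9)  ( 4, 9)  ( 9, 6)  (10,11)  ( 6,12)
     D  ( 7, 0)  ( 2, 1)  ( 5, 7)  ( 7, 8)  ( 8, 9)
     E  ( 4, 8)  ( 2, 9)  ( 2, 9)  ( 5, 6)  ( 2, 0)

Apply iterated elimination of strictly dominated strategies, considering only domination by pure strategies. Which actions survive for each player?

P1 drop A (C beats it: P:6>3 Q:4>1 R:9>5 S:10>9 T:6>3)
P1 drop E (B beats it: P:6>4 Q:7>2 R:8>2 S:6>5 T:8>2)
P2 drop P (S beats it: B:13>1 C:11>9 D:8>0)
P2 drop Q (S beats it: B:13>9 C:11>9 D:8>1)
P2 drop R (S beats it: B:13>0 C:11>6 D:8>7)
P1→{B,C,D} P2→{S,T}

Remaining: P1:{B,C,D} P2:{S,T}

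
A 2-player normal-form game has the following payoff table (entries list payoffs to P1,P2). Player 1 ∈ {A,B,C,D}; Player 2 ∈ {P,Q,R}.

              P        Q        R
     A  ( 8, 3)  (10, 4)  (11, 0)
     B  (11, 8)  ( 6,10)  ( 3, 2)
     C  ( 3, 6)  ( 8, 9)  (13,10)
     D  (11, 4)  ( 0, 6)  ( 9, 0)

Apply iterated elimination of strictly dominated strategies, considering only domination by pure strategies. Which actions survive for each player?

Survivors P1:{A,C} P2:{Q,R}

P2 drop P (Q beats it: A:4>3 B:10>8 C:9>6 D:6>4)
P1 drop B (A beats it: Q:10>6 R:11>3)
P1 drop D (A beats it: Q:10>0 R:11>9)
P1→{A,C} P2→{Q,R}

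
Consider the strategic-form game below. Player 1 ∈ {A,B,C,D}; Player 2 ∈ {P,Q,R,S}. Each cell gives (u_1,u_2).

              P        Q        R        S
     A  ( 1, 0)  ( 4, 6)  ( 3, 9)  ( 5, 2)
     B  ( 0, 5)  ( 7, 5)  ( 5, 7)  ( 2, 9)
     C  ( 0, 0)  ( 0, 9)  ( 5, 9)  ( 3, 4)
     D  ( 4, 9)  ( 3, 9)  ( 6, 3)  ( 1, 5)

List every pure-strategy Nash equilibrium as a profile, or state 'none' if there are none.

NE set: (D,P)

(A,P): not NE [P1→D gives 4>1; P2→R gives 9>0]
(A,Q): not NE [P1→B gives 7>4; P2→R gives 9>6]
(A,R): not NE [P1→D gives 6>3]
(A,S): not NE [P2→R gives 9>2]
(B,P): not NE [P1→D gives 4>0; P2→S gives 9>5]
(B,Q): not NE [P2→S gives 9>5]
(B,R): not NE [P1→D gives 6>5; P2→S gives 9>7]
(B,S): not NE [P1→A gives 5>2]
(C,P): not NE [P1→D gives 4>0; P2→R gives 9>0]
(C,Q): not NE [P1→B gives 7>0]
(C,R): not NE [P1→D gives 6>5]
(C,S): not NE [P1→A gives 5>3; P2→R gives 9>4]
(D,P): NE
(D,Q): not NE [P1→B gives 7>3]
(D,R): not NE [P2→Q gives 9>3]
(D,S): not NE [P1→A gives 5>1; P2→Q gives 9>5]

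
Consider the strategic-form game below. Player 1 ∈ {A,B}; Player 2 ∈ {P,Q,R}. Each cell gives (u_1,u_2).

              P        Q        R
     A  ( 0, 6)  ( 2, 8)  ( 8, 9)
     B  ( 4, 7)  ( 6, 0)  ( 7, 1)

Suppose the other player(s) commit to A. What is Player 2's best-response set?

argmax u_2 = {R}

u_2(P vs A) = 6
u_2(Q vs A) = 8
u_2(R vs A) = 9
max payoff 9 at {R}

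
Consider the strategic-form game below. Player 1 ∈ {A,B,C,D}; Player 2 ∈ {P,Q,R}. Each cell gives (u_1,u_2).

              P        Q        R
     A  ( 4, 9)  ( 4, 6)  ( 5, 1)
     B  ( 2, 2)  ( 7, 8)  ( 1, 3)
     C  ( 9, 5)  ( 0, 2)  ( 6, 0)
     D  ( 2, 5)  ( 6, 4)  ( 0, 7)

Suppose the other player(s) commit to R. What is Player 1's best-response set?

u_1(A vs R) = 5
u_1(B vs R) = 1
u_1(C vs R) = 6
u_1(D vs R) = 0
max payoff 6 at {C}

BR_1 = {C}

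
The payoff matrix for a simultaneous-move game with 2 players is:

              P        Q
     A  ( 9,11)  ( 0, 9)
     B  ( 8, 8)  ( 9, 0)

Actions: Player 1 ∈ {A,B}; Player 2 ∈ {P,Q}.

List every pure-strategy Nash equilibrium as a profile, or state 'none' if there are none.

PSNE = {(A,P)}

(A,P): NE
(A,Q): not NE [P1→B gives 9>0; P2→P gives 11>9]
(B,P): not NE [P1→A gives 9>8]
(B,Q): not NE [P2→P gives 8>0]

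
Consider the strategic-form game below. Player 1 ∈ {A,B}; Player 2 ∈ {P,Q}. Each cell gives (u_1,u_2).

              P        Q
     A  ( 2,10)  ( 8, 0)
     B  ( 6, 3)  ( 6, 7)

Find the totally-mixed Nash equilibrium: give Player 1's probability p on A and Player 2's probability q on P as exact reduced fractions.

P1 indiff ⇒ q·2+(1-q)·8 = q·6+(1-q)·6 ⇒ q(-4) = (1-q)(-2) ⇒ q = 1/3
P2 indiff ⇒ p·10+(1-p)·3 = p·0+(1-p)·7 ⇒ p(10) = (1-p)(4) ⇒ p = 2/7

(p,q) = (2/7, 1/3)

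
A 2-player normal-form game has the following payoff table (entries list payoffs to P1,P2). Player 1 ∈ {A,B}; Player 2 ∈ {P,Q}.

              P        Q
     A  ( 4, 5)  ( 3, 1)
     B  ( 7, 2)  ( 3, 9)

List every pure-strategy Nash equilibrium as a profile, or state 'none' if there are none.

(A,P): not NE [P1→B gives 7>4]
(A,Q): not NE [P2→P gives 5>1]
(B,P): not NE [P2→Q gives 9>2]
(B,Q): NE

PSNE = {(B,Q)}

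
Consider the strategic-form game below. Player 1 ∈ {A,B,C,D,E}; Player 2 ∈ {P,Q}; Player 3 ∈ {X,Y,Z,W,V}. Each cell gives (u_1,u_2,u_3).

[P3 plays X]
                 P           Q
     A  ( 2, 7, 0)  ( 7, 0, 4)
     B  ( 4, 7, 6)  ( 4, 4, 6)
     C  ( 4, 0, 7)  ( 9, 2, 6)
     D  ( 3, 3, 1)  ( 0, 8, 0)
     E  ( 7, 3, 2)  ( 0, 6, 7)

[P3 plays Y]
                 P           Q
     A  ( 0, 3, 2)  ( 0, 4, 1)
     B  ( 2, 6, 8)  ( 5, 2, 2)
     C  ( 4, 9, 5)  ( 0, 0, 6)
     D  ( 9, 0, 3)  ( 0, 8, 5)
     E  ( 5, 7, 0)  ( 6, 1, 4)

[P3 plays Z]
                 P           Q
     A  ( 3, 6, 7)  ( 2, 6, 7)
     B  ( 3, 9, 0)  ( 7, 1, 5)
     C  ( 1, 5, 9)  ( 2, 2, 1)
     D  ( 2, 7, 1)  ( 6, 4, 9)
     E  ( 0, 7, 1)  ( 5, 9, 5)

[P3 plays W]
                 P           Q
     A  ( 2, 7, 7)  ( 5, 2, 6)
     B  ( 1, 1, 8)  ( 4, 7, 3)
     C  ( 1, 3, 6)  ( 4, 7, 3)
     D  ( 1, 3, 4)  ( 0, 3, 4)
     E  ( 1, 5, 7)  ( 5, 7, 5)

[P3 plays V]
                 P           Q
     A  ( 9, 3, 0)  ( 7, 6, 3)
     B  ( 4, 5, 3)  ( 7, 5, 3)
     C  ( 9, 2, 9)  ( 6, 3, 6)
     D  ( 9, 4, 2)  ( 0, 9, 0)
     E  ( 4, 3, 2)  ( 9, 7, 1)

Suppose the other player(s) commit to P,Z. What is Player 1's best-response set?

argmax u_1 = {A,B}

u_1(A vs P,Z) = 3
u_1(B vs P,Z) = 3
u_1(C vs P,Z) = 1
u_1(D vs P,Z) = 2
u_1(E vs P,Z) = 0
max payoff 3 at {A,B}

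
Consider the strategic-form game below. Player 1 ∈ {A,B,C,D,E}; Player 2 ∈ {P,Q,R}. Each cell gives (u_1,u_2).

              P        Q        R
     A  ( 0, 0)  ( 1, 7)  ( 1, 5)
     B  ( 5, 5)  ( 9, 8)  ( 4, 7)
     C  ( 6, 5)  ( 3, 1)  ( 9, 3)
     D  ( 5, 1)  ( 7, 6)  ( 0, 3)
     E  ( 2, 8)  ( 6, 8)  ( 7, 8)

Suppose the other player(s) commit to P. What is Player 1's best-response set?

BR_1 = {C}

u_1(A vs P) = 0
u_1(B vs P) = 5
u_1(C vs P) = 6
u_1(D vs P) = 5
u_1(E vs P) = 2
max payoff 6 at {C}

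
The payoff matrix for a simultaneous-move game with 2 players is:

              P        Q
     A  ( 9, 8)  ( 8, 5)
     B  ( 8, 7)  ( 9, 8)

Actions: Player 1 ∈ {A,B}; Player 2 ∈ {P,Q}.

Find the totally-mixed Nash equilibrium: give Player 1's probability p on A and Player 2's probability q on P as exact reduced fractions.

p=1/4, q=1/2

P1 indiff ⇒ q·9+(1-q)·8 = q·8+(1-q)·9 ⇒ q(1) = (1-q)(1) ⇒ q = 1/2
P2 indiff ⇒ p·8+(1-p)·7 = p·5+(1-p)·8 ⇒ p(3) = (1-p)(1) ⇒ p = 1/4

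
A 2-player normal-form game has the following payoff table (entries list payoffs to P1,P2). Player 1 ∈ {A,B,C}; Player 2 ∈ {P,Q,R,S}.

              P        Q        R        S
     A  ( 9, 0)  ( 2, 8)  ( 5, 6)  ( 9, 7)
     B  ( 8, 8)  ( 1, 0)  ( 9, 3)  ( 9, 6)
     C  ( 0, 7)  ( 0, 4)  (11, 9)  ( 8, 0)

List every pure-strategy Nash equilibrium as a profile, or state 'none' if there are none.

NE set: (A,Q), (C,R)

(A,P): not NE [P2→Q gives 8>0]
(A,Q): NE
(A,R): not NE [P1→C gives 11>5; P2→Q gives 8>6]
(A,S): not NE [P2→Q gives 8>7]
(B,P): not NE [P1→A gives 9>8]
(B,Q): not NE [P1→A gives 2>1; P2→P gives 8>0]
(B,R): not NE [P1→C gives 11>9; P2→P gives 8>3]
(B,S): not NE [P2→P gives 8>6]
(C,P): not NE [P1→A gives 9>0; P2→R gives 9>7]
(C,Q): not NE [P1→A gives 2>0; P2→R gives 9>4]
(C,R): NE
(C,S): not NE [P1→B gives 9>8; P2→R gives 9>0]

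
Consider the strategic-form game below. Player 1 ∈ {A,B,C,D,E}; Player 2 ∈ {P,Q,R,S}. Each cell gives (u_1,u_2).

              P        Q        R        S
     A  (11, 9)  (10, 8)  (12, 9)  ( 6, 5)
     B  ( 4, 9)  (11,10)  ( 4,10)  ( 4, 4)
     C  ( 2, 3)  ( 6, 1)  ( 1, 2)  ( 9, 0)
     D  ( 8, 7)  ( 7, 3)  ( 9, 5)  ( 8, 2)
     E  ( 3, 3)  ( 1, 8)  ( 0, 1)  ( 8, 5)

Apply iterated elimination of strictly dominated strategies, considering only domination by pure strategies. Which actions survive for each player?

P2 drop S (Q beats it: A:8>5 B:10>4 C:1>0 D:3>2 E:8>5)
P1 drop C (A beats it: P:11>2 Q:10>6 R:12>1)
P1 drop D (A beats it: P:11>8 Q:10>7 R:12>9)
P1 drop E (A beats it: P:11>3 Q:10>1 R:12>0)
P1→{A,B} P2→{P,Q,R}

IESDS → P1:{A,B} P2:{P,Q,R}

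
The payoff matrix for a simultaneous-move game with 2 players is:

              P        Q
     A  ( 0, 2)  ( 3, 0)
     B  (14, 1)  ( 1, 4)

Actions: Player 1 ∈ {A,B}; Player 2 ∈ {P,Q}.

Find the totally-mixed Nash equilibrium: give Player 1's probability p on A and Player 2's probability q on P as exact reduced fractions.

P1 mixes 3/5 on A; P2 mixes 1/8 on P

P1 indiff ⇒ q·0+(1-q)·3 = q·14+(1-q)·1 ⇒ q(-14) = (1-q)(-2) ⇒ q = 1/8
P2 indiff ⇒ p·2+(1-p)·1 = p·0+(1-p)·4 ⇒ p(2) = (1-p)(3) ⇒ p = 3/5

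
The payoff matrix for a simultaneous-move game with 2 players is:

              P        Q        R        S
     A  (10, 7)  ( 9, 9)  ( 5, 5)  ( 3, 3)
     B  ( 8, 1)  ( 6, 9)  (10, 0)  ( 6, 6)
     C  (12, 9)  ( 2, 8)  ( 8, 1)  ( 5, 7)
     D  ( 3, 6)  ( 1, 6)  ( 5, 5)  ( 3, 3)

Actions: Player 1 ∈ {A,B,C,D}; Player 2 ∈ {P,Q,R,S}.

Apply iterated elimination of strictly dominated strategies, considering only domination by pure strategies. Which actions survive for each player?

P1 drop D (B beats it: P:8>3 Q:6>1 R:10>5 S:6>3)
P2 drop R (P beats it: A:7>5 B:1>0 C:9>1)
P2 drop S (Q beats it: A:9>3 B:9>6 C:8>7)
P1 drop B (A beats it: P:10>8 Q:9>6)
P1→{A,C} P2→{P,Q}

Remaining: P1:{A,C} P2:{P,Q}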